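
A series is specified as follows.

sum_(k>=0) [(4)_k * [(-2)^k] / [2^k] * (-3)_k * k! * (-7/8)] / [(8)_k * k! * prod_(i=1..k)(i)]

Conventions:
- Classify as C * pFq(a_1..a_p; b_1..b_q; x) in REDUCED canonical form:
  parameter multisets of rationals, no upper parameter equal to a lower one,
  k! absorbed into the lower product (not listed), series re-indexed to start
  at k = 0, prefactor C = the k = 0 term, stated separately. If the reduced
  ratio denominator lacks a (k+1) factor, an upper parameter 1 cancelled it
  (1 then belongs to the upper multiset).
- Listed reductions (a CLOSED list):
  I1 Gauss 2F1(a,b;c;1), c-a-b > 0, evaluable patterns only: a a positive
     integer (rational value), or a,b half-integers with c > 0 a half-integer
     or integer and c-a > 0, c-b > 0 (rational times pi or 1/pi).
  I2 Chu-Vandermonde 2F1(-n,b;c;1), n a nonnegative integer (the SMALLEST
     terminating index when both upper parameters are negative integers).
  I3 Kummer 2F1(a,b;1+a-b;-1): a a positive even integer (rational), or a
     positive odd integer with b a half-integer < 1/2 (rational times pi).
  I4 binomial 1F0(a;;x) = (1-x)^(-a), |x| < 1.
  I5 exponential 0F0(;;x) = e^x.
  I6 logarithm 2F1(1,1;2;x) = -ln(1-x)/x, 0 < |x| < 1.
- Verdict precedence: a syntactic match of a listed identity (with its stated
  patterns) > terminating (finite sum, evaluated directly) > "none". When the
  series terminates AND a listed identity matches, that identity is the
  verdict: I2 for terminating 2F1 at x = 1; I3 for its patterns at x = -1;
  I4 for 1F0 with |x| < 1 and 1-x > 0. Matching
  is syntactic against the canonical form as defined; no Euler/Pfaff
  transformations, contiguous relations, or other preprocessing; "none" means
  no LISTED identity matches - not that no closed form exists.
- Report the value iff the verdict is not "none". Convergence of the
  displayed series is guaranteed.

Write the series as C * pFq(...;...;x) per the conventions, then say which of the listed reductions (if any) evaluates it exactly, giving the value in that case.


The series (x = -1) is 2F1: upper {-3, 4}, lower {8}, prefactor -7/8. Verdict: Kummer (I3) applies (x = -1; c = 8 equals 1+a-b for upper {-3, 4}: listed pattern). Value: -49/16.

Key observation: with t_0 = -7/8, the two k-th powers (prefactor -7/8) combine into one argument.
Consecutive-term ratio: r(k) = (-1) * (k-3) (k+4) / [(k+8) (k+1)] ; factor over Q: parameters, x = (-1), and C = -7/8.


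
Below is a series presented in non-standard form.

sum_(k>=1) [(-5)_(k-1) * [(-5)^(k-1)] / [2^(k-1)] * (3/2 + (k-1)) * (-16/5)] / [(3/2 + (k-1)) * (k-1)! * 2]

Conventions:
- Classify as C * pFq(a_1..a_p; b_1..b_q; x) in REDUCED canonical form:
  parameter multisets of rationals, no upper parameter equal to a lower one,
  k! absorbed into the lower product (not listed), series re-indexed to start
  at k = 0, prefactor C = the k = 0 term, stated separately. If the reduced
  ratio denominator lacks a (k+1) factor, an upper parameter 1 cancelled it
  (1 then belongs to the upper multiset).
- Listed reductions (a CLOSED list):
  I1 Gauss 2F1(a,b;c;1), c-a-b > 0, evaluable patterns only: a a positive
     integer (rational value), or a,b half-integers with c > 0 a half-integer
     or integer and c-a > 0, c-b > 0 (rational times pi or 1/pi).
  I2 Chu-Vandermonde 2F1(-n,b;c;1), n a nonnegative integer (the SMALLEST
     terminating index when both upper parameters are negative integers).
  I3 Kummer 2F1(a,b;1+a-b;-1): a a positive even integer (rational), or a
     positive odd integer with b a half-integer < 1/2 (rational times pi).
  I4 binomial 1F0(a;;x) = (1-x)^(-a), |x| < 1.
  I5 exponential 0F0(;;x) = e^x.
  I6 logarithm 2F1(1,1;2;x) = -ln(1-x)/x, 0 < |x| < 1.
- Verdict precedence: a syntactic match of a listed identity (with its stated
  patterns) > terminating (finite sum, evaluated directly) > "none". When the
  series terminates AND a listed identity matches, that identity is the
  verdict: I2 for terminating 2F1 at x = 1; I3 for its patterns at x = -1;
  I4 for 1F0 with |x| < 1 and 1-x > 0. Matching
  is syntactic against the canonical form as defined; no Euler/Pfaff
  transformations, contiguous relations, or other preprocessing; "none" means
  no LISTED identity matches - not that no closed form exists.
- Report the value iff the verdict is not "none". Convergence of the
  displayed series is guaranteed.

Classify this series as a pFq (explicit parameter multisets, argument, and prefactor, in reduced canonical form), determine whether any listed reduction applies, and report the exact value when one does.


The series (x = -5/2) is 1F0: upper {-5}, lower {-}, prefactor -8/5. Verdict: terminating - the sum ends at index 5 because -5 is a negative integer; exact evaluation follows. Hence: -16807/20.

Key step: t_0 = -8/5 here, and k + 3/2 divides numerator and denominator alike; C = -8/5, x = -5/2 after cancelling.
Adjacent-term ratio: r(k) = (-5/2) * (k-5) / [(k+1)] - rational in k. x = (-5/2); t_0 = -8/5; negate the roots.


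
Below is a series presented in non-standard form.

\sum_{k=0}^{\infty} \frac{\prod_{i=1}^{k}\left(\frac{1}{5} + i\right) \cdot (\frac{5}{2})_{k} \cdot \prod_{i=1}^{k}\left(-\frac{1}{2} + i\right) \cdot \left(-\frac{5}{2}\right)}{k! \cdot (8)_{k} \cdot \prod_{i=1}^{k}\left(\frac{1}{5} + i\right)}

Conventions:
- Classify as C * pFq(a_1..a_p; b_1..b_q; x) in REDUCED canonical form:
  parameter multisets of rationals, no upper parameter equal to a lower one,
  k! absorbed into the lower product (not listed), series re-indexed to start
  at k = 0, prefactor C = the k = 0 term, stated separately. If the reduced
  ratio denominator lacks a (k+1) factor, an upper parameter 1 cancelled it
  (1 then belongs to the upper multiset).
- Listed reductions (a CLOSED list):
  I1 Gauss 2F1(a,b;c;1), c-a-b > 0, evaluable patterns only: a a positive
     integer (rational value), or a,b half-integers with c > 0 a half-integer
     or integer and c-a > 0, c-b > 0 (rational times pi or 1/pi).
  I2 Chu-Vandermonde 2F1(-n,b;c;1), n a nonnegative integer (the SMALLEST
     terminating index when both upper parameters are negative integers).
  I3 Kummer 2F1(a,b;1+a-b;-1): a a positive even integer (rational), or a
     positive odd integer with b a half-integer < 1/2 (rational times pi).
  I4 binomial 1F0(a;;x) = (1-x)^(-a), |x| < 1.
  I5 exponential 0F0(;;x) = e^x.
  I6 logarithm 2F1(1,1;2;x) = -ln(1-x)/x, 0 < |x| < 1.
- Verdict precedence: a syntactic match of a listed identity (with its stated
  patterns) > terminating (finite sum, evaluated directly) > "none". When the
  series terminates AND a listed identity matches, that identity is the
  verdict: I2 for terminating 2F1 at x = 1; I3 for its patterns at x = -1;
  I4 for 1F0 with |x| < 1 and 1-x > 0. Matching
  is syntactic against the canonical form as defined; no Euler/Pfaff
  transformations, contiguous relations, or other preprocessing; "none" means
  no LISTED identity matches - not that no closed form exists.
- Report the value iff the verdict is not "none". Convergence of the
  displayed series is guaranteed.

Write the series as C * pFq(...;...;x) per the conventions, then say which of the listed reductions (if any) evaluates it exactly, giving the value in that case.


At argument 1: a 2F1 with upper {\frac{1}{2}, \frac{5}{2}}, lower {8}, scaled by C = -\frac{5}{2}. Verdict at x = 1: Gauss (I1, half-integer pattern) matches (x = 1; upper {\frac{1}{2}, \frac{5}{2}} half-integers, c = 8 in the evaluable pattern). Exact value: \left(-\frac{262144}{27027}\right) / \pi.

Key observation: t_0 = -\frac{5}{2} here, and the lower running product (prefactor -5/2) is a rising factorial.
Term ratio: r(k) = 1 * (k+\frac{1}{2}) (k+\frac{5}{2}) / [(k+8) (k+1)] - rational in k, leading ratio 1; with t_0 = -\frac{5}{2}, classification follows.


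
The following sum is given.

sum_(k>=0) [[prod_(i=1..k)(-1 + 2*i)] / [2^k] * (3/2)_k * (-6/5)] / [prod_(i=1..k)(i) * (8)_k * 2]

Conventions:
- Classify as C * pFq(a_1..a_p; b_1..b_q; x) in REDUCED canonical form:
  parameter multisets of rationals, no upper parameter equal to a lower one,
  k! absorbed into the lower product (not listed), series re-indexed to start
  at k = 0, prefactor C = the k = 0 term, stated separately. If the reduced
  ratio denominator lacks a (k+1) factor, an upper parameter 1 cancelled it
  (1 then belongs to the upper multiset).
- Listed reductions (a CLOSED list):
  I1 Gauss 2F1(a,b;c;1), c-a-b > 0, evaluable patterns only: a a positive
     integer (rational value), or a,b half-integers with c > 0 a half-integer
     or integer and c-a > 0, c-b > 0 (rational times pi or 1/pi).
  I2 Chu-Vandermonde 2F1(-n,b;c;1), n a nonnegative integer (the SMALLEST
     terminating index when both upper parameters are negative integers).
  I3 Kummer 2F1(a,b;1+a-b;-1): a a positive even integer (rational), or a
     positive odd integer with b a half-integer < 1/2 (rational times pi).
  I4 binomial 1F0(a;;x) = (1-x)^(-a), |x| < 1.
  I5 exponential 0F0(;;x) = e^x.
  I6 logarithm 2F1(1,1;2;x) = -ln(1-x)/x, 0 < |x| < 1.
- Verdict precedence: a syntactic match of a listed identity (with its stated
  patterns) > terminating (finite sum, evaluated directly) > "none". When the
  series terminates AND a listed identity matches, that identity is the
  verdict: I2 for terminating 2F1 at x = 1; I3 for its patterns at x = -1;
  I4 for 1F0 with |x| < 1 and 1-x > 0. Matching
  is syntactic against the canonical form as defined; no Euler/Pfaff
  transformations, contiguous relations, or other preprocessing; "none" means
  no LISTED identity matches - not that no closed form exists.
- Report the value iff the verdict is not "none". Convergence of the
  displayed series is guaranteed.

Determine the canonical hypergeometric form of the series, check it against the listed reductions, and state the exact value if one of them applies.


This is -3/5 * 2F1(1/2, 3/2; 8; 1) in reduced canonical form. Verdict at x = 1: the half-integer Gauss pattern (I1) matches (x = 1; upper {1/2, 3/2} half-integers, c = 8 in the evaluable pattern). Sum: (-1048576/495495) / pi.

First insight: t_0 = -3/5 here, and the odd product 1*3*...*(2k-1) (prefactor -3/5) is 2^k (1/2)_k.
Adjacent-term ratio: r(k) = 1 * (k+1/2) (k+3/2) / [(k+8) (k+1)] - rational; roots negated = parameters, x = 1, C = -3/5.


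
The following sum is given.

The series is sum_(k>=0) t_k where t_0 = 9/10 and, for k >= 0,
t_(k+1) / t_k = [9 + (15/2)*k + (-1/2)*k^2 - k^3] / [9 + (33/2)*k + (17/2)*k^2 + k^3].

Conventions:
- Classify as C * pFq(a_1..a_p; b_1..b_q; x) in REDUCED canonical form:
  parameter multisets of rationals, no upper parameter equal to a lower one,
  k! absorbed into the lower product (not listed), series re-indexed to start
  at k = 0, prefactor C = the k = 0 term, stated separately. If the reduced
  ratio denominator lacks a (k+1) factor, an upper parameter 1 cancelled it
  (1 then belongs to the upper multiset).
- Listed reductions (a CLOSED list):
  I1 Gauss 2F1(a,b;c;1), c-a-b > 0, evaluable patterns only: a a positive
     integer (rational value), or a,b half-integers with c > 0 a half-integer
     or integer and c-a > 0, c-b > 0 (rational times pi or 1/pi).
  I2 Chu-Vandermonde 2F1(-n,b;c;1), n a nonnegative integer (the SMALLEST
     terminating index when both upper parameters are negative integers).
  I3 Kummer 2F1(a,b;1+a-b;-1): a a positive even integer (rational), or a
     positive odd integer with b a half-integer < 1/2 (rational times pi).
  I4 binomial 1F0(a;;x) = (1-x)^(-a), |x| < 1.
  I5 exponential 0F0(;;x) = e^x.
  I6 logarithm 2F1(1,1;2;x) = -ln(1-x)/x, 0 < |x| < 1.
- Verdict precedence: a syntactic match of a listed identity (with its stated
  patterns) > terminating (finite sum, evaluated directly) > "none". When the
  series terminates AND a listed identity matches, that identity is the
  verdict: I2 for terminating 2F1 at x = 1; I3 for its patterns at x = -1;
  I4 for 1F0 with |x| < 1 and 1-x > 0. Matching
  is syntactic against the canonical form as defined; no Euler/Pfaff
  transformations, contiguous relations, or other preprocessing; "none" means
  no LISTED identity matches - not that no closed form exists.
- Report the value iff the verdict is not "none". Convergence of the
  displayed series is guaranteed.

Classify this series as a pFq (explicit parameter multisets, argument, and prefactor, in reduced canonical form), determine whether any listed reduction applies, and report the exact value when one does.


x = -1 here; the reduced form reads 2F1, upper {-3, 2}, lower {6}, C = 9/10. Verdict: Kummer (I3) applies (x = -1; c = 6 equals 1+a-b for upper {-3, 2}: listed pattern). Hence: 9/4.

First insight: t_0 being 9/10, factor the ratio over Q (prefactor 9/10): negated roots = parameters.
Term ratio: r(k) = (-1) * (k-3) (k+2) / [(k+6) (k+1)] - rational; roots negated = parameters, x = (-1), C = 9/10.


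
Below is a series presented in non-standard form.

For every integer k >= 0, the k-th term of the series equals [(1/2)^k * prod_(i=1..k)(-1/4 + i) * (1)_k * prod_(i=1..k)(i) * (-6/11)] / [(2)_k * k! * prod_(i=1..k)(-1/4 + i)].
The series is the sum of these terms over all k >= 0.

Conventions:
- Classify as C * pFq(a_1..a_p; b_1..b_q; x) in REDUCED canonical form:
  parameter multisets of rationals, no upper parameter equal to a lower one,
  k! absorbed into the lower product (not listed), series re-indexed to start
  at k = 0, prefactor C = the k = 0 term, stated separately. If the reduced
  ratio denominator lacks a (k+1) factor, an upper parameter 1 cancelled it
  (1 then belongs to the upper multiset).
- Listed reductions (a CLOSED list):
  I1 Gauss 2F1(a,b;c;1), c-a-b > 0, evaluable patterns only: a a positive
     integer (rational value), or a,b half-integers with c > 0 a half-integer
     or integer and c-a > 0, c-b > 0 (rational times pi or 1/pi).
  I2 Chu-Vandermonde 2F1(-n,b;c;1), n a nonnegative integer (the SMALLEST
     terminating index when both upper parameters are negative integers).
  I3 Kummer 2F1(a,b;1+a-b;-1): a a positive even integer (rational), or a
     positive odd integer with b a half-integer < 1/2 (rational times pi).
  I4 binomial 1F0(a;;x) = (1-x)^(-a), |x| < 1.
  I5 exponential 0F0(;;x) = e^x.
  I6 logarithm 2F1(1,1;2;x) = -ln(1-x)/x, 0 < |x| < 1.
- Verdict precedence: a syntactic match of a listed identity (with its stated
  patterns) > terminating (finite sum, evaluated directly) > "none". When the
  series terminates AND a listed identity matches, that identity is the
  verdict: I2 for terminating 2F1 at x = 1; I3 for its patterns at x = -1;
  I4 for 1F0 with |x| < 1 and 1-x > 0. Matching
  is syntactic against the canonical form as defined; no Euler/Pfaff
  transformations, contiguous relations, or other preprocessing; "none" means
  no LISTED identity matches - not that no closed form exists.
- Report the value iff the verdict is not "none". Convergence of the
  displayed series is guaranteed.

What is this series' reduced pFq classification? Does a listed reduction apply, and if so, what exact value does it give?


x = 1/2 here; the reduced form reads 2F1, upper {1, 1}, lower {2}, C = -6/11. Verdict: this is the I6 logarithm reduction (the logarithm: parameters (1,1;2), x = 1/2). Hence: (12/11) * ln(1/2).

Key step: t_0 = -6/11 here, and the running product (prefactor -6/11) telescopes to a rising factorial.
Consecutive-term ratio: r(k) = (1/2) * (k+1) (k+1) / [(k+2) (k+1)] - rational in k. x = (1/2); t_0 = -6/11; negate the roots.


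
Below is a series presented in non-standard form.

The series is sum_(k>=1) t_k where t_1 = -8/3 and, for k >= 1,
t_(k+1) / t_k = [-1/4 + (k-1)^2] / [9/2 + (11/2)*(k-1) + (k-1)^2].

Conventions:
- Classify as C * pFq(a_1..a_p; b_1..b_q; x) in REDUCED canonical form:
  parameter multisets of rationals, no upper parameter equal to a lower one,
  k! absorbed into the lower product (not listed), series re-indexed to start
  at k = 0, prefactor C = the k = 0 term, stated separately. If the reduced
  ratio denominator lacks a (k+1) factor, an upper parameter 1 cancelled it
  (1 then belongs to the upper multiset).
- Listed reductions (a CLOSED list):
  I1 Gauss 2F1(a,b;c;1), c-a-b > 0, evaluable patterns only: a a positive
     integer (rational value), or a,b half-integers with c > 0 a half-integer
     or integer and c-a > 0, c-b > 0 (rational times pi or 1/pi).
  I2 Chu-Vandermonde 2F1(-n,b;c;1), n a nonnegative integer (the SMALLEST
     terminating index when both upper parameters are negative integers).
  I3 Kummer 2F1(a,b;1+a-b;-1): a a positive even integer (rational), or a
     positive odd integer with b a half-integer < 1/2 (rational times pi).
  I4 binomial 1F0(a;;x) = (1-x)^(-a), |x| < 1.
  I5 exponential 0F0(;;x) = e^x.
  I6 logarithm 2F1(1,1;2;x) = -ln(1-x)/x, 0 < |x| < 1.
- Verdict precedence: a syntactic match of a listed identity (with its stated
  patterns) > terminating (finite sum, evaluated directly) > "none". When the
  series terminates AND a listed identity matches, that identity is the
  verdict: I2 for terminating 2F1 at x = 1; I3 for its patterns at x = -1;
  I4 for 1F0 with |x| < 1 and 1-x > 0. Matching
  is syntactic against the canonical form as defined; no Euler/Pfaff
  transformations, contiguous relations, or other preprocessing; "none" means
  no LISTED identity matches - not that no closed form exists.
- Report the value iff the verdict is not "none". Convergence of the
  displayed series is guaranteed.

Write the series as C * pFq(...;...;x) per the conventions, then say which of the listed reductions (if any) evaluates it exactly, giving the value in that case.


The series (x = 1) is 2F1: upper {-1/2, 1/2}, lower {9/2}, prefactor -8/3. Verdict at x = 1: Gauss's theorem I1 (half-integer case) matches (x = 1; upper {-1/2, 1/2} half-integers, c = 9/2 in the evaluable pattern). Its exact value is (-1225/1536) * pi.

First insight: with t_0 = -8/3, roots of the ratio polynomials (C = -8/3, x = 1) are the negated parameters.
Ratio: r(k) = 1 * (k-1/2) (k+1/2) / [(k+9/2) (k+1)] - rational; roots negated = parameters, x = 1, C = -8/3.


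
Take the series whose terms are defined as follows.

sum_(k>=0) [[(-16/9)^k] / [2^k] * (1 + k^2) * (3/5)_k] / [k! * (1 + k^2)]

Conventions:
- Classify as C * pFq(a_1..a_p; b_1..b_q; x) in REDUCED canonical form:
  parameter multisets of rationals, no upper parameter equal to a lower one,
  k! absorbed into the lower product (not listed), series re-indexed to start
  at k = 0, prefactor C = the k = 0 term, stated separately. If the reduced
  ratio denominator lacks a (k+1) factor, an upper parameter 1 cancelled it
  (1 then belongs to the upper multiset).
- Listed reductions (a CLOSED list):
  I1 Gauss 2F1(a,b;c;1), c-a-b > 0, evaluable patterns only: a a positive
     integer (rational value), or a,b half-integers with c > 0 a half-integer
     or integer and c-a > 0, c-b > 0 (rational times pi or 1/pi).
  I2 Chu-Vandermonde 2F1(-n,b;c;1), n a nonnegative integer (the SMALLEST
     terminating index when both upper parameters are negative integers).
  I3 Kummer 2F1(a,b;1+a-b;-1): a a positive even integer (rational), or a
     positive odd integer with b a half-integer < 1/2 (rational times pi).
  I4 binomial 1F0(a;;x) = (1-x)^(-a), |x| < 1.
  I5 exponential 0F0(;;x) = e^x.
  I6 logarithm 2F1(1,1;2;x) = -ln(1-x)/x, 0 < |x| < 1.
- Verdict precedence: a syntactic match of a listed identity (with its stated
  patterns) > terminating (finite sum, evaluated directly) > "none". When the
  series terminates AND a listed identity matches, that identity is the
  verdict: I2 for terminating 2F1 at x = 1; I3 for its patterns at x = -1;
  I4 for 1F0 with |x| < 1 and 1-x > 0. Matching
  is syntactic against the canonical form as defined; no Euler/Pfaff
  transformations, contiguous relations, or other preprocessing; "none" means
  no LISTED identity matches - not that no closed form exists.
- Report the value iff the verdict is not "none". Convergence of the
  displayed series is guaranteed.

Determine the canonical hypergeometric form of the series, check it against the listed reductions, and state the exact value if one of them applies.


Reduced: x = -8/9, 1F0, upper = {3/5}, lower = {-}, C = 1. Verdict: the I4 binomial reduction fires (the 1F0 binomial series: exponent -3/5, x = -8/9). Exact value: (17/9)^(-3/5).

Key step: t_0 being 1, the two k-th powers (prefactor 1) combine into one argument.
Term ratio: r(k) = (-8/9) * (k+3/5) / [(k+1)] - rational in k, leading ratio (-8/9); with t_0 = 1, classification follows.


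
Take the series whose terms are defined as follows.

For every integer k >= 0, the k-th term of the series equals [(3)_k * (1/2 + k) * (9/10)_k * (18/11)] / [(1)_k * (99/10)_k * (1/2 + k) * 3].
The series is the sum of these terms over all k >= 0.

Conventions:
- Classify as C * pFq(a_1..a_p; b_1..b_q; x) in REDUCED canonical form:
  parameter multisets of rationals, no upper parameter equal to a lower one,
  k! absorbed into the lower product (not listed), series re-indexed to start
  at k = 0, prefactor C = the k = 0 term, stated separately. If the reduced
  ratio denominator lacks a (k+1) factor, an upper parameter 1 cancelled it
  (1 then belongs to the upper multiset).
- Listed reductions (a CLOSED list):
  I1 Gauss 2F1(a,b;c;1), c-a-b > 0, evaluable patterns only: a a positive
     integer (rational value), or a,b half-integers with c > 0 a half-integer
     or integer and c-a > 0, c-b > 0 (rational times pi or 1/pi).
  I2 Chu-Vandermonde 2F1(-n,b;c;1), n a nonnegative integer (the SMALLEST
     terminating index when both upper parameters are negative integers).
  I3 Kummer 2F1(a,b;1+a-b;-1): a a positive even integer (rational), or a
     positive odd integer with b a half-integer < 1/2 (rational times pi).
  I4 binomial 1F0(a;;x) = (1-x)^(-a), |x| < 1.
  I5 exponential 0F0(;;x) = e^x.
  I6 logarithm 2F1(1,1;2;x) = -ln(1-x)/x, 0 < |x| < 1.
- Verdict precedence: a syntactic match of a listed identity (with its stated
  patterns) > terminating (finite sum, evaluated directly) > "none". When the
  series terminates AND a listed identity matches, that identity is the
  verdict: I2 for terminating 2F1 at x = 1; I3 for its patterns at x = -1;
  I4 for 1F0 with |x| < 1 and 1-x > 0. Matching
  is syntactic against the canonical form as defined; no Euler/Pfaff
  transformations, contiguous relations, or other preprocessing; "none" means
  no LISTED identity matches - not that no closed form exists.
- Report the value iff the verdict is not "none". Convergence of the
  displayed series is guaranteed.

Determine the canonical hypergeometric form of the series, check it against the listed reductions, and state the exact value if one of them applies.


The series (x = 1) is 2F1: upper {9/10, 3}, lower {99/10}, prefactor 6/11. Verdict: Gauss's theorem (I1) applies (x = 1: the Gamma ratio telescopes since c-a-b = 6 > 0 and a = 3 in Z>0). Its exact value is 485139/616000.

Structural cue: x = 1 and the constant factors (prefactor 6/11) combine into one prefactor.
Adjacent-term ratio: r(k) = 1 * (k+9/10) (k+3) / [(k+99/10) (k+1)] - rational in k. x = 1; t_0 = 6/11; negate the roots.


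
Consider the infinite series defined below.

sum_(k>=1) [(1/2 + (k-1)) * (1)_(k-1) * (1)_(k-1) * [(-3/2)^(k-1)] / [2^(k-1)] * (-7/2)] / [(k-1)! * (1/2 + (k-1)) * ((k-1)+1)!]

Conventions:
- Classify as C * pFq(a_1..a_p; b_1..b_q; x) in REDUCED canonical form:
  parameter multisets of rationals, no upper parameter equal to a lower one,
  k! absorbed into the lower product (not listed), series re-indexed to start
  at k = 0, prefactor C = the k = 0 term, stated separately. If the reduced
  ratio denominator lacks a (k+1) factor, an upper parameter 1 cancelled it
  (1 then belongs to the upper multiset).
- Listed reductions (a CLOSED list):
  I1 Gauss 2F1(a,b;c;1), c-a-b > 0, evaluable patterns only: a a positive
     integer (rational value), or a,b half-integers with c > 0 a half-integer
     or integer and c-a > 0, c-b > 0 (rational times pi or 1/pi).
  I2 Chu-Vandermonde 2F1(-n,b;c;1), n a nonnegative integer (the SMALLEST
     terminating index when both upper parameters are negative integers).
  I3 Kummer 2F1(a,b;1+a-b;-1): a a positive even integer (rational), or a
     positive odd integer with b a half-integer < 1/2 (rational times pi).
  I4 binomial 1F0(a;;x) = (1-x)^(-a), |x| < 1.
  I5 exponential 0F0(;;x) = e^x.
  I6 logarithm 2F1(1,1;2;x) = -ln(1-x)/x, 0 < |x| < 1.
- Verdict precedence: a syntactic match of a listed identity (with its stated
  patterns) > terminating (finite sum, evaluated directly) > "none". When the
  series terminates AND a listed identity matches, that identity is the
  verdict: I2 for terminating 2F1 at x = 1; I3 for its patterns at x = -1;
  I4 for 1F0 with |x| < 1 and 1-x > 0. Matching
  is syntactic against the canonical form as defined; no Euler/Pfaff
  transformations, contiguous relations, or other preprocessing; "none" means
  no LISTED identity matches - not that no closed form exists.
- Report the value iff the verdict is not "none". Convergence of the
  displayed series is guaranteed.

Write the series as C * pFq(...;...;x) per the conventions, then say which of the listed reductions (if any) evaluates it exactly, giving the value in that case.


x = -3/4 here; the reduced form reads 2F1, upper {1, 1}, lower {2}, C = -7/2. Verdict (x = -3/4): logarithm (I6) applies (the logarithm: parameters (1,1;2), x = -3/4). Value: (-14/3) * ln(7/4).

The tell: x = (-3/4) and striking the common factor k + 1/2 reduces the term (prefactor -7/2).
Adjacent-term ratio: r(k) = (-3/4) * (k+1) (k+1) / [(k+2) (k+1)] - poly over poly, x = (-3/4) from leading terms; C = -7/2 at k = 0.


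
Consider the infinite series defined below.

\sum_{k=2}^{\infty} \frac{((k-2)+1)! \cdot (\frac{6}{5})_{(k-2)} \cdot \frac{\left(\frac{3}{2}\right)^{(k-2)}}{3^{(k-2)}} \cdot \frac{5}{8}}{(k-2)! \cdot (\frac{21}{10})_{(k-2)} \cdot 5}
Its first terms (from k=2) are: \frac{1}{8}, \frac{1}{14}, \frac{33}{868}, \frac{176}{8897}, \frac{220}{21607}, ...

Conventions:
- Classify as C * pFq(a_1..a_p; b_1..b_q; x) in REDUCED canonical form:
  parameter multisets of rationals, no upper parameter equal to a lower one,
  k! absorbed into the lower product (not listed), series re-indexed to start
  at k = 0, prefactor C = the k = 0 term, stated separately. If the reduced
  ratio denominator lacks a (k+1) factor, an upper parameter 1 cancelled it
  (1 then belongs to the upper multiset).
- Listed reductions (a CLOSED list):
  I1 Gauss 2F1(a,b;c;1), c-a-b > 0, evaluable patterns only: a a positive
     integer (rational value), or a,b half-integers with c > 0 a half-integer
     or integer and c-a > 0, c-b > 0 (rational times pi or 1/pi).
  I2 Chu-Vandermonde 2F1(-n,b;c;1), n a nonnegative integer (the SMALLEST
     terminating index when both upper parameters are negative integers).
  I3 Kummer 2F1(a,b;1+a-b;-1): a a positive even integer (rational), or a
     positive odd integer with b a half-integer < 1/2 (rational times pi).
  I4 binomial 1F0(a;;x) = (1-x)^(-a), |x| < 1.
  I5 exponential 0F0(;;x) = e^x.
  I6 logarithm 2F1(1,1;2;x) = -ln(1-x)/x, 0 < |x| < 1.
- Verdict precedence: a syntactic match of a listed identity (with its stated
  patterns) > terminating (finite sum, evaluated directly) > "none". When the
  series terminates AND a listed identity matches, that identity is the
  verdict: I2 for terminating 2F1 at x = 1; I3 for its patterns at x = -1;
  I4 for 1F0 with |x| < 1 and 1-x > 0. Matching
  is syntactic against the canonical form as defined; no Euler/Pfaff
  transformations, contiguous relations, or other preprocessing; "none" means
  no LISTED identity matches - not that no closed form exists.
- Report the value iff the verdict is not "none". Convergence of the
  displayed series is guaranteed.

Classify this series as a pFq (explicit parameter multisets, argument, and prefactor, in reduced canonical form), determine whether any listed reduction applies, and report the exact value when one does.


Classification (C = \frac{1}{8}): 2F1 with upper {\frac{6}{5}, 2}, lower {\frac{21}{10}}, argument x = \frac{1}{2}. Verdict: none here - no I1-I6 shape fits x = \frac{1}{2} with lower {\frac{21}{10}}.

Key observation: t_0 = \frac{1}{8} here, and the two k-th powers (C = 1/8) combine into one argument.
Adjacent-term ratio: r(k) = \frac{1}{2} * (k+\frac{6}{5}) (k+2) / [(k+\frac{21}{10}) (k+1)] - rational in k, leading ratio \frac{1}{2}; with t_0 = \frac{1}{8}, classification follows.


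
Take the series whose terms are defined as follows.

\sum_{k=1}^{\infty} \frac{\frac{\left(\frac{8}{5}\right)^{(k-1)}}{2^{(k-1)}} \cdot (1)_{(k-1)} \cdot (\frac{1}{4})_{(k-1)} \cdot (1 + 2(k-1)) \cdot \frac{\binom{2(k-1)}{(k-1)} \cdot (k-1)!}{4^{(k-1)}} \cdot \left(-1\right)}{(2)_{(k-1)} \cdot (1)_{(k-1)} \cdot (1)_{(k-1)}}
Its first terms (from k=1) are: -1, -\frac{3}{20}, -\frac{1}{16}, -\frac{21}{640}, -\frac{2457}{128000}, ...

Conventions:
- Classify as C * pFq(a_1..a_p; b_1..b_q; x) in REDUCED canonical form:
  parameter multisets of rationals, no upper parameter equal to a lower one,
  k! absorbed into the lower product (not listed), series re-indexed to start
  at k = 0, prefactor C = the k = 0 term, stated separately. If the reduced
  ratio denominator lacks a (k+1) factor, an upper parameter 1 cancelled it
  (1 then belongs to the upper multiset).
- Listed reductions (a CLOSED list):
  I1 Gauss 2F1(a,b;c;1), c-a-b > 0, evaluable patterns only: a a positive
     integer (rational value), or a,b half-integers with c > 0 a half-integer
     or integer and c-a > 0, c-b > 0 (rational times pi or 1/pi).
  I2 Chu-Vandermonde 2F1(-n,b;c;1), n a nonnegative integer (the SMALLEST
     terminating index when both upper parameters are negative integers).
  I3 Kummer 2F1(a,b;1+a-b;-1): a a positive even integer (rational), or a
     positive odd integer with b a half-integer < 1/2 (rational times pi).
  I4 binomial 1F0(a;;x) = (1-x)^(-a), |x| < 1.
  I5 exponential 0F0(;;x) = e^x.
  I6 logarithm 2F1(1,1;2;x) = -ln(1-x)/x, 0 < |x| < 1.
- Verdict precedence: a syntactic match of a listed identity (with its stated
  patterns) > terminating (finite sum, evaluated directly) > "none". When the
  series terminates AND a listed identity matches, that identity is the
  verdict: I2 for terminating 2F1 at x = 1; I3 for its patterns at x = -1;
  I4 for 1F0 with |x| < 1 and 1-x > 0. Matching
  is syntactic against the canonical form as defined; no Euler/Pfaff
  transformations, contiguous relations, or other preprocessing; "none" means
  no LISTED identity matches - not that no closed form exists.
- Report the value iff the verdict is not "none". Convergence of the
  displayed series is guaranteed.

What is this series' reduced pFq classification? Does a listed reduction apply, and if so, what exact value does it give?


Key observation: t_0 = -1 here, and the (2k+1) factor (C = -1, x = 4/5) shifts (1/2)_k to (3/2)_k.
Ratio: r(k) = \frac{4}{5} * (k+\frac{1}{4}) (k+\frac{3}{2}) / [(k+2) (k+1)] ; factor over Q: parameters, x = \frac{4}{5}, and C = -1.

With C = -1: the canonical form is 2F1(\frac{1}{4}, \frac{3}{2}; 2; \frac{4}{5}). Verdict: none. Every listed pattern misses the 2F1 form at \frac{4}{5}, upper {\frac{1}{4}, \frac{3}{2}}.


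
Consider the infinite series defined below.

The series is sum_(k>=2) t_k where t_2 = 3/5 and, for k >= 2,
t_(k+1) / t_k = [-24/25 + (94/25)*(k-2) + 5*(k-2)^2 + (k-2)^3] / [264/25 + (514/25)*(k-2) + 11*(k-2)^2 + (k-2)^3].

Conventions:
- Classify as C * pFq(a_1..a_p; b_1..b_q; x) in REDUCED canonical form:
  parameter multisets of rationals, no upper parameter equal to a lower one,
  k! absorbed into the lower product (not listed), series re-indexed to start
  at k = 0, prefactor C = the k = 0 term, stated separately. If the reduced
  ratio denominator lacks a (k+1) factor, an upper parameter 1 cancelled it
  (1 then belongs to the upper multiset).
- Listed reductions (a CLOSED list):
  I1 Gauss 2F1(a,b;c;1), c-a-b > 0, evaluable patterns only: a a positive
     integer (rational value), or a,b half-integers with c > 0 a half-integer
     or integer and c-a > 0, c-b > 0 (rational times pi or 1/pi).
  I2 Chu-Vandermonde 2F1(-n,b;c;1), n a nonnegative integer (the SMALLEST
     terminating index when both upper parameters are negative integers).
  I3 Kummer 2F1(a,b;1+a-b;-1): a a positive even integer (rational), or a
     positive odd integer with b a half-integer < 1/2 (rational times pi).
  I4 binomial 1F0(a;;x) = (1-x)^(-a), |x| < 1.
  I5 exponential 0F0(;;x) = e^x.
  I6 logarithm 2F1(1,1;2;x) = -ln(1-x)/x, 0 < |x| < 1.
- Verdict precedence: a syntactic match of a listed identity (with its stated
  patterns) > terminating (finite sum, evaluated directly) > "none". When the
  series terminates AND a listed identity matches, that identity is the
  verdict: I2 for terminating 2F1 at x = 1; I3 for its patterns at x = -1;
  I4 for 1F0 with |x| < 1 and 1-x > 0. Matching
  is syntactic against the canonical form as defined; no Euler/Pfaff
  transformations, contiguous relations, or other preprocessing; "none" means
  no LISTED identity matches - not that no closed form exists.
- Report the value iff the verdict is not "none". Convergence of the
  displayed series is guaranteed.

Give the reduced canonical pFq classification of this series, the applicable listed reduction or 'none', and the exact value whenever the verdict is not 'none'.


Key observation: with t_0 = 3/5, the parameter 6/5 appears in both the upper and lower lists and cancels.
Step ratio: r(k) = 1 * (k-1/5) (k+4) / [(k+44/5) (k+1)] - rational in k. x = 1; t_0 = 3/5; negate the roots.

Classification (C = 3/5): 2F1 with upper {-1/5, 4}, lower {44/5}, argument x = 1. Verdict: this is Gauss's theorem (I1) (x = 1: the Gamma ratio telescopes since c-a-b = 5 > 0 and a = 4 in Z>0). Its exact value is 57681/109375.


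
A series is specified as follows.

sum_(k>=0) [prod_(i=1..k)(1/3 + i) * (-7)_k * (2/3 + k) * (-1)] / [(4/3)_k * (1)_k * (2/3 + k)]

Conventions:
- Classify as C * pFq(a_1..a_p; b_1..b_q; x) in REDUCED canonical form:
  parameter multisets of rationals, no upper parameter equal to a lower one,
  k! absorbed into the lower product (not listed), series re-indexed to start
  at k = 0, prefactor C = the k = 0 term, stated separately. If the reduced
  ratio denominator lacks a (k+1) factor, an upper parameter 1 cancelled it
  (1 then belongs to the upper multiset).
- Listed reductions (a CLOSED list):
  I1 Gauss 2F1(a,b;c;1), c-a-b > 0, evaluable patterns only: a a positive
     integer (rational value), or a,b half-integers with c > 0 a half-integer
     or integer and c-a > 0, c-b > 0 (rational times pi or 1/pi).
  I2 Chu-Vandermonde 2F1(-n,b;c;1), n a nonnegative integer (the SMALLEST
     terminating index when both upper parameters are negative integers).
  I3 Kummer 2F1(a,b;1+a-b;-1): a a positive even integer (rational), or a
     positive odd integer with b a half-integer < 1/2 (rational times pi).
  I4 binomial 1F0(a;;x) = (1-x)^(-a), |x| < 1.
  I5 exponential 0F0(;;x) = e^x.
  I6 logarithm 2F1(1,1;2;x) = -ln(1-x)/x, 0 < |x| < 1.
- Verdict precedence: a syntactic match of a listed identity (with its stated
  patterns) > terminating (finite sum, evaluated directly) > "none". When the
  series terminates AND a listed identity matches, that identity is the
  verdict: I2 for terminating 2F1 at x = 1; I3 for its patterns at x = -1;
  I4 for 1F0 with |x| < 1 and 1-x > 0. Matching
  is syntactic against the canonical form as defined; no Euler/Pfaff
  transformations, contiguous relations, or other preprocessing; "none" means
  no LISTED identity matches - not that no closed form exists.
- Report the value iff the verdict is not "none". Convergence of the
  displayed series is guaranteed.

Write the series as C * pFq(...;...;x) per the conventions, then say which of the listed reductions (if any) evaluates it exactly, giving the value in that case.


Classification (C = -1): 1F0 with upper {-7}, lower {-}, argument x = 1. Verdict: terminating. With -7 upstairs the series is a 8-term polynomial sum; evaluated term by term. Its exact value is 0.

The tell: t_0 being -1, (1)_k (C = -1, x = 1) is k! itself.
Step ratio: r(k) = 1 * (k-7) / [(k+1)] ; factor over Q: parameters, x = 1, and C = -1.


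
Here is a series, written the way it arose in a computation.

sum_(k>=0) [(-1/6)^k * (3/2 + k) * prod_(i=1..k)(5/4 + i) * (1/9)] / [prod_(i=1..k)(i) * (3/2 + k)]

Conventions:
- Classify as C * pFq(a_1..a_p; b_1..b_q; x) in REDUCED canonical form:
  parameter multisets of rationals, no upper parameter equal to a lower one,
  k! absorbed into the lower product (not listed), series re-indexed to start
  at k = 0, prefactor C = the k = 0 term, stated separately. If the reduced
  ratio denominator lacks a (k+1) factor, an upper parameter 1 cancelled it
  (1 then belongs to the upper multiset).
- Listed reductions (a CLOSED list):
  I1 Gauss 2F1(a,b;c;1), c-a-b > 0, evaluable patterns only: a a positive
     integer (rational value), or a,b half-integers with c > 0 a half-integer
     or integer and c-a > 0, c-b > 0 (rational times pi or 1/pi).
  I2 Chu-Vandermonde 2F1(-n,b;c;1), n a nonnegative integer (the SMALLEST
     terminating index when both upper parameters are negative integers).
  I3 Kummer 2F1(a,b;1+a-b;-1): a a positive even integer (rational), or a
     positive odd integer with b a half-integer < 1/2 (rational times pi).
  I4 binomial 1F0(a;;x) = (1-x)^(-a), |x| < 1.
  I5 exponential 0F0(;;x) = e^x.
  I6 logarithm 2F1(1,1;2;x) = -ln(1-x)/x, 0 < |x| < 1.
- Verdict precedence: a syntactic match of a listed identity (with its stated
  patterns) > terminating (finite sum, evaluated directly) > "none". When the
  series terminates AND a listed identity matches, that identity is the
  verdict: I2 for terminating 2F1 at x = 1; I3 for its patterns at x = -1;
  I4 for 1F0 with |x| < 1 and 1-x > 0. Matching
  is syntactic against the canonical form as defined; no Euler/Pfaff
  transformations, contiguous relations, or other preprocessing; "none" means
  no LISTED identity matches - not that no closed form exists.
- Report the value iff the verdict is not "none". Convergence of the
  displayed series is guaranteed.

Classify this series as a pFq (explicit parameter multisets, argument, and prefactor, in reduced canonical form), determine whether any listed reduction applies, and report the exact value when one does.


Classification (C = 1/9): 1F0 with upper {9/4}, lower {-}, argument x = -1/6. Verdict: the binomial series (I4) fires (the 1F0 binomial series: exponent -9/4, x = -1/6). Hence: (1/9) * (7/6)^(-9/4).

First insight: x = (-1/6) and the product of the first k integers (C = 1/9) is k!.
Step ratio: r(k) = (-1/6) * (k+9/4) / [(k+1)] - rational in k, leading ratio (-1/6); with t_0 = 1/9, classification follows.


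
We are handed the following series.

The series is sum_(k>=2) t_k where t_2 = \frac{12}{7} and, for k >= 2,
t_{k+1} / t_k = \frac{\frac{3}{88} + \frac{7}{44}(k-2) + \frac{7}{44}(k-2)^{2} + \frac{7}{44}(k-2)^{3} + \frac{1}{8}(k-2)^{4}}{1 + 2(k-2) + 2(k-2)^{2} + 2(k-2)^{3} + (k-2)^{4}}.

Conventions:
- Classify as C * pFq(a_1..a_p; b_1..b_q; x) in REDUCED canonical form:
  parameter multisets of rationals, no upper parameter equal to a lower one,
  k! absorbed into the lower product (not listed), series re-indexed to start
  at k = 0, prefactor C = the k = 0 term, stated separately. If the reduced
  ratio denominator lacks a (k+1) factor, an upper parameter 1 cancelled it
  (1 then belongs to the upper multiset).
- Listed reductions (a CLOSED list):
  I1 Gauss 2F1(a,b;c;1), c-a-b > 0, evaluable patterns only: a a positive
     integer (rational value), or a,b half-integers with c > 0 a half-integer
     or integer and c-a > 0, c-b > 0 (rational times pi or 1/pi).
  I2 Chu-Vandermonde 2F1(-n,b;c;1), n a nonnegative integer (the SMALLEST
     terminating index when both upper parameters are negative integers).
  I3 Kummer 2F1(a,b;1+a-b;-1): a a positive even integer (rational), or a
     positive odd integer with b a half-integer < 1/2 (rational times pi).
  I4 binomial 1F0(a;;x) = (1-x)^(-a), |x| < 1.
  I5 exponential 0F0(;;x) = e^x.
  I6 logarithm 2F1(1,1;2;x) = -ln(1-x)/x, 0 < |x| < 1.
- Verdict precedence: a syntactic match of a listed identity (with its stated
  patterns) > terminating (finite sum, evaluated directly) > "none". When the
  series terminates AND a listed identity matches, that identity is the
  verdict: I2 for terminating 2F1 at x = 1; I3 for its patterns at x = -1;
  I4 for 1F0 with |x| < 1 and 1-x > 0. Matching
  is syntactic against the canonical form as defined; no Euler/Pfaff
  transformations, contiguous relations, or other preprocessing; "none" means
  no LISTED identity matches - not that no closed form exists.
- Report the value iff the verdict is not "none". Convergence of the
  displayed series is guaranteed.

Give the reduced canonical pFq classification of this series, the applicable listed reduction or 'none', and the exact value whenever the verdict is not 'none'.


Key observation: t_0 being \frac{12}{7}, the parameter 1 appears in both the upper and lower lists and cancels (alongside the other common factor).
Adjacent-term ratio: r(k) = \frac{1}{8} * (k+\frac{3}{11}) / [(k+1)] - rational in k. x = \frac{1}{8}; t_0 = \frac{12}{7}; negate the roots.

The series (x = \frac{1}{8}) is 1F0: upper {\frac{3}{11}}, lower {-}, prefactor \frac{12}{7}. Verdict: this is the I4 binomial reduction (the 1F0 binomial series: exponent -3/11, x = \frac{1}{8}). Sum: \frac{12}{7} \cdot \left(\frac{7}{8}\right)^{-\frac{3}{11}}.
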